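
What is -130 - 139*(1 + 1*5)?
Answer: -964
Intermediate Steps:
-130 - 139*(1 + 1*5) = -130 - 139*(1 + 5) = -130 - 139*6 = -130 - 834 = -964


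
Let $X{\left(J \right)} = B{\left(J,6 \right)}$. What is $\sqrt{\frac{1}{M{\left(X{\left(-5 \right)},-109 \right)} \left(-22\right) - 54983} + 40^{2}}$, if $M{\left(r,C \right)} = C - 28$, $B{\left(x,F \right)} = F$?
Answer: $\frac{\sqrt{4321243085631}}{51969} \approx 40.0$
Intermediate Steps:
$X{\left(J \right)} = 6$
$M{\left(r,C \right)} = -28 + C$ ($M{\left(r,C \right)} = C - 28 = -28 + C$)
$\sqrt{\frac{1}{M{\left(X{\left(-5 \right)},-109 \right)} \left(-22\right) - 54983} + 40^{2}} = \sqrt{\frac{1}{\left(-28 - 109\right) \left(-22\right) - 54983} + 40^{2}} = \sqrt{\frac{1}{\left(-137\right) \left(-22\right) - 54983} + 1600} = \sqrt{\frac{1}{3014 - 54983} + 1600} = \sqrt{\frac{1}{-51969} + 1600} = \sqrt{- \frac{1}{51969} + 1600} = \sqrt{\frac{83150399}{51969}} = \frac{\sqrt{4321243085631}}{51969}$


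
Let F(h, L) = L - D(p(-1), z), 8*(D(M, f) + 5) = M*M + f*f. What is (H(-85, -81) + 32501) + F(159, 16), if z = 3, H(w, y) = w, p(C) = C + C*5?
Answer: 259451/8 ≈ 32431.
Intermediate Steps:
p(C) = 6*C (p(C) = C + 5*C = 6*C)
D(M, f) = -5 + M²/8 + f²/8 (D(M, f) = -5 + (M*M + f*f)/8 = -5 + (M² + f²)/8 = -5 + (M²/8 + f²/8) = -5 + M²/8 + f²/8)
F(h, L) = -5/8 + L (F(h, L) = L - (-5 + (6*(-1))²/8 + (⅛)*3²) = L - (-5 + (⅛)*(-6)² + (⅛)*9) = L - (-5 + (⅛)*36 + 9/8) = L - (-5 + 9/2 + 9/8) = L - 1*5/8 = L - 5/8 = -5/8 + L)
(H(-85, -81) + 32501) + F(159, 16) = (-85 + 32501) + (-5/8 + 16) = 32416 + 123/8 = 259451/8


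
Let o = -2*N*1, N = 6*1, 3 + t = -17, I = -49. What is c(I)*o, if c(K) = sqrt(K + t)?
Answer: -12*I*sqrt(69) ≈ -99.679*I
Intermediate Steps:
t = -20 (t = -3 - 17 = -20)
N = 6
c(K) = sqrt(-20 + K) (c(K) = sqrt(K - 20) = sqrt(-20 + K))
o = -12 (o = -2*6*1 = -12*1 = -12)
c(I)*o = sqrt(-20 - 49)*(-12) = sqrt(-69)*(-12) = (I*sqrt(69))*(-12) = -12*I*sqrt(69)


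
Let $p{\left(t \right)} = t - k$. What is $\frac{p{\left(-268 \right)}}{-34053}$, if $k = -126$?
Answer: $\frac{142}{34053} \approx 0.00417$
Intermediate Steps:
$p{\left(t \right)} = 126 + t$ ($p{\left(t \right)} = t - -126 = t + 126 = 126 + t$)
$\frac{p{\left(-268 \right)}}{-34053} = \frac{126 - 268}{-34053} = \left(-142\right) \left(- \frac{1}{34053}\right) = \frac{142}{34053}$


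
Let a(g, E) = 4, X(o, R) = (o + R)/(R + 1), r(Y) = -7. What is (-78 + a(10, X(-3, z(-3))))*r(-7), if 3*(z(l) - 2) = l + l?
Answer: 518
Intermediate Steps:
z(l) = 2 + 2*l/3 (z(l) = 2 + (l + l)/3 = 2 + (2*l)/3 = 2 + 2*l/3)
X(o, R) = (R + o)/(1 + R)
(-78 + a(10, X(-3, z(-3))))*r(-7) = (-78 + 4)*(-7) = -74*(-7) = 518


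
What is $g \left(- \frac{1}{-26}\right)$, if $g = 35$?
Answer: $\frac{35}{26} \approx 1.3462$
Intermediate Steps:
$g \left(- \frac{1}{-26}\right) = 35 \left(- \frac{1}{-26}\right) = 35 \left(\left(-1\right) \left(- \frac{1}{26}\right)\right) = 35 \cdot \frac{1}{26} = \frac{35}{26}$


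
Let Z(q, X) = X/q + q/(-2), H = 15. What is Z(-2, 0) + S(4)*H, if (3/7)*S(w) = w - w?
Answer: 1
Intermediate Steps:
Z(q, X) = -q/2 + X/q (Z(q, X) = X/q + q*(-1/2) = X/q - q/2 = -q/2 + X/q)
S(w) = 0 (S(w) = 7*(w - w)/3 = (7/3)*0 = 0)
Z(-2, 0) + S(4)*H = (-1/2*(-2) + 0/(-2)) + 0*15 = (1 + 0*(-1/2)) + 0 = (1 + 0) + 0 = 1 + 0 = 1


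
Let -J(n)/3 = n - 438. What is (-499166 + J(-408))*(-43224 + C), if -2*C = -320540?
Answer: -58128320888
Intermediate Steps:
C = 160270 (C = -1/2*(-320540) = 160270)
J(n) = 1314 - 3*n (J(n) = -3*(n - 438) = -3*(-438 + n) = 1314 - 3*n)
(-499166 + J(-408))*(-43224 + C) = (-499166 + (1314 - 3*(-408)))*(-43224 + 160270) = (-499166 + (1314 + 1224))*117046 = (-499166 + 2538)*117046 = -496628*117046 = -58128320888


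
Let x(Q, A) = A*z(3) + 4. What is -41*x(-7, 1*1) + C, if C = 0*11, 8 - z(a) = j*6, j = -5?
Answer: -1722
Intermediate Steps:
z(a) = 38 (z(a) = 8 - (-5)*6 = 8 - 1*(-30) = 8 + 30 = 38)
C = 0
x(Q, A) = 4 + 38*A (x(Q, A) = A*38 + 4 = 38*A + 4 = 4 + 38*A)
-41*x(-7, 1*1) + C = -41*(4 + 38*(1*1)) + 0 = -41*(4 + 38*1) + 0 = -41*(4 + 38) + 0 = -41*42 + 0 = -1722 + 0 = -1722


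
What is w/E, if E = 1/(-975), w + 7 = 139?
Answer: -128700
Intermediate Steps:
w = 132 (w = -7 + 139 = 132)
E = -1/975 ≈ -0.0010256
w/E = 132/(-1/975) = 132*(-975) = -128700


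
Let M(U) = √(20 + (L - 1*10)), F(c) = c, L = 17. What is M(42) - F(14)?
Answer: -14 + 3*√3 ≈ -8.8038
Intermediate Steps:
M(U) = 3*√3 (M(U) = √(20 + (17 - 1*10)) = √(20 + (17 - 10)) = √(20 + 7) = √27 = 3*√3)
M(42) - F(14) = 3*√3 - 1*14 = 3*√3 - 14 = -14 + 3*√3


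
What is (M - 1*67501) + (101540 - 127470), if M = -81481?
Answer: -174912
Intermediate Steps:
(M - 1*67501) + (101540 - 127470) = (-81481 - 1*67501) + (101540 - 127470) = (-81481 - 67501) - 25930 = -148982 - 25930 = -174912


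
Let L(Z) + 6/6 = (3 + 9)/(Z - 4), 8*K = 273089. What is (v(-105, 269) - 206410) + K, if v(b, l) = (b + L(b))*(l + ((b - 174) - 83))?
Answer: -141617715/872 ≈ -1.6241e+5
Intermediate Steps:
K = 273089/8 (K = (⅛)*273089 = 273089/8 ≈ 34136.)
L(Z) = -1 + 12/(-4 + Z) (L(Z) = -1 + (3 + 9)/(Z - 4) = -1 + 12/(-4 + Z))
v(b, l) = (b + (16 - b)/(-4 + b))*(-257 + b + l) (v(b, l) = (b + (16 - b)/(-4 + b))*(l + ((b - 174) - 83)) = (b + (16 - b)/(-4 + b))*(l + ((-174 + b) - 83)) = (b + (16 - b)/(-4 + b))*(l + (-257 + b)) = (b + (16 - b)/(-4 + b))*(-257 + b + l))
(v(-105, 269) - 206410) + K = ((-4112 + 257*(-105) - 1*(-105)*(-16 - 105) - 1*269*(-16 - 105) - 105*(-4 - 105)*(-257 - 105 + 269))/(-4 - 105) - 206410) + 273089/8 = ((-4112 - 26985 - 1*(-105)*(-121) - 1*269*(-121) - 105*(-109)*(-93))/(-109) - 206410) + 273089/8 = (-(-4112 - 26985 - 12705 + 32549 - 1064385)/109 - 206410) + 273089/8 = (-1/109*(-1075638) - 206410) + 273089/8 = (1075638/109 - 206410) + 273089/8 = -21423052/109 + 273089/8 = -141617715/872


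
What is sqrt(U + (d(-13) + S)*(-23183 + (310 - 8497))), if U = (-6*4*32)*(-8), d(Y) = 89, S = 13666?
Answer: 3*I*sqrt(47943134) ≈ 20772.0*I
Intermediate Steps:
U = 6144 (U = -24*32*(-8) = -768*(-8) = 6144)
sqrt(U + (d(-13) + S)*(-23183 + (310 - 8497))) = sqrt(6144 + (89 + 13666)*(-23183 + (310 - 8497))) = sqrt(6144 + 13755*(-23183 - 8187)) = sqrt(6144 + 13755*(-31370)) = sqrt(6144 - 431494350) = sqrt(-431488206) = 3*I*sqrt(47943134)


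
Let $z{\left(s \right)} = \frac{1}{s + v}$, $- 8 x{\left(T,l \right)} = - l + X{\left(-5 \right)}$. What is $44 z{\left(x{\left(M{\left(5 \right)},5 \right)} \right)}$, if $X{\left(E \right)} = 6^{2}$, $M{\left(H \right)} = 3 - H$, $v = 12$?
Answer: $\frac{352}{65} \approx 5.4154$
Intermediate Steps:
$X{\left(E \right)} = 36$
$x{\left(T,l \right)} = - \frac{9}{2} + \frac{l}{8}$ ($x{\left(T,l \right)} = - \frac{- l + 36}{8} = - \frac{36 - l}{8} = - \frac{9}{2} + \frac{l}{8}$)
$z{\left(s \right)} = \frac{1}{12 + s}$ ($z{\left(s \right)} = \frac{1}{s + 12} = \frac{1}{12 + s}$)
$44 z{\left(x{\left(M{\left(5 \right)},5 \right)} \right)} = \frac{44}{12 + \left(- \frac{9}{2} + \frac{1}{8} \cdot 5\right)} = \frac{44}{12 + \left(- \frac{9}{2} + \frac{5}{8}\right)} = \frac{44}{12 - \frac{31}{8}} = \frac{44}{\frac{65}{8}} = 44 \cdot \frac{8}{65} = \frac{352}{65}$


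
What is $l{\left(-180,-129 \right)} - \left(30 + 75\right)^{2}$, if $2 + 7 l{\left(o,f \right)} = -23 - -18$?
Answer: $-11026$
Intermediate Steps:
$l{\left(o,f \right)} = -1$ ($l{\left(o,f \right)} = - \frac{2}{7} + \frac{-23 - -18}{7} = - \frac{2}{7} + \frac{-23 + 18}{7} = - \frac{2}{7} + \frac{1}{7} \left(-5\right) = - \frac{2}{7} - \frac{5}{7} = -1$)
$l{\left(-180,-129 \right)} - \left(30 + 75\right)^{2} = -1 - \left(30 + 75\right)^{2} = -1 - 105^{2} = -1 - 11025 = -11026$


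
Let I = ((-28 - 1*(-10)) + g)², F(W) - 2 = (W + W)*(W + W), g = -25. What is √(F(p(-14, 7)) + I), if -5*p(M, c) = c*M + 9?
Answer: 7*√1591/5 ≈ 55.842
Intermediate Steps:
p(M, c) = -9/5 - M*c/5 (p(M, c) = -(c*M + 9)/5 = -(M*c + 9)/5 = -(9 + M*c)/5 = -9/5 - M*c/5)
F(W) = 2 + 4*W² (F(W) = 2 + (W + W)*(W + W) = 2 + (2*W)*(2*W) = 2 + 4*W²)
I = 1849 (I = ((-28 - 1*(-10)) - 25)² = ((-28 + 10) - 25)² = (-18 - 25)² = (-43)² = 1849)
√(F(p(-14, 7)) + I) = √((2 + 4*(-9/5 - ⅕*(-14)*7)²) + 1849) = √((2 + 4*(-9/5 + 98/5)²) + 1849) = √((2 + 4*(89/5)²) + 1849) = √((2 + 4*(7921/25)) + 1849) = √((2 + 31684/25) + 1849) = √(31734/25 + 1849) = √(77959/25) = 7*√1591/5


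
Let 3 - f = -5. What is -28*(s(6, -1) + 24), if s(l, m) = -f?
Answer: -448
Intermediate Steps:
f = 8 (f = 3 - 1*(-5) = 3 + 5 = 8)
s(l, m) = -8 (s(l, m) = -1*8 = -8)
-28*(s(6, -1) + 24) = -28*(-8 + 24) = -28*16 = -448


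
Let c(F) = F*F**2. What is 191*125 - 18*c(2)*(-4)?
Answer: 24451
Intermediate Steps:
c(F) = F**3
191*125 - 18*c(2)*(-4) = 191*125 - 18*2**3*(-4) = 23875 - 18*8*(-4) = 23875 - 144*(-4) = 23875 + 576 = 24451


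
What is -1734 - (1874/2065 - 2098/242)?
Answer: -431326479/249865 ≈ -1726.2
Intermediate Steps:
-1734 - (1874/2065 - 2098/242) = -1734 - (1874*(1/2065) - 2098*1/242) = -1734 - (1874/2065 - 1049/121) = -1734 - 1*(-1939431/249865) = -1734 + 1939431/249865 = -431326479/249865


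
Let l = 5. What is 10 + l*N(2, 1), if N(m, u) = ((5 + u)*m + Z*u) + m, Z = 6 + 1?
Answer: 115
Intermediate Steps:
Z = 7
N(m, u) = m + 7*u + m*(5 + u) (N(m, u) = ((5 + u)*m + 7*u) + m = (m*(5 + u) + 7*u) + m = (7*u + m*(5 + u)) + m = m + 7*u + m*(5 + u))
10 + l*N(2, 1) = 10 + 5*(6*2 + 7*1 + 2*1) = 10 + 5*(12 + 7 + 2) = 10 + 5*21 = 10 + 105 = 115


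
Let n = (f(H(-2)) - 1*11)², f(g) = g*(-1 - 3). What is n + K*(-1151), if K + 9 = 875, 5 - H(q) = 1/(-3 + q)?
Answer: -24893869/25 ≈ -9.9576e+5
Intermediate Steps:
H(q) = 5 - 1/(-3 + q)
K = 866 (K = -9 + 875 = 866)
f(g) = -4*g (f(g) = g*(-4) = -4*g)
n = 25281/25 (n = (-4*(-16 + 5*(-2))/(-3 - 2) - 1*11)² = (-4*(-16 - 10)/(-5) - 11)² = (-(-4)*(-26)/5 - 11)² = (-4*26/5 - 11)² = (-104/5 - 11)² = (-159/5)² = 25281/25 ≈ 1011.2)
n + K*(-1151) = 25281/25 + 866*(-1151) = 25281/25 - 996766 = -24893869/25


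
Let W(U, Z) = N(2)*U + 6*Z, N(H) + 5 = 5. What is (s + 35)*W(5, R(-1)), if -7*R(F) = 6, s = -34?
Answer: -36/7 ≈ -5.1429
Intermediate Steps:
N(H) = 0 (N(H) = -5 + 5 = 0)
R(F) = -6/7 (R(F) = -⅐*6 = -6/7)
W(U, Z) = 6*Z (W(U, Z) = 0*U + 6*Z = 0 + 6*Z = 6*Z)
(s + 35)*W(5, R(-1)) = (-34 + 35)*(6*(-6/7)) = 1*(-36/7) = -36/7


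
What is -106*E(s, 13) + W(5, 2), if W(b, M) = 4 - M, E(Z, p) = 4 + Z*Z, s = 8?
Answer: -7206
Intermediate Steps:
E(Z, p) = 4 + Z²
-106*E(s, 13) + W(5, 2) = -106*(4 + 8²) + (4 - 1*2) = -106*(4 + 64) + (4 - 2) = -106*68 + 2 = -7208 + 2 = -7206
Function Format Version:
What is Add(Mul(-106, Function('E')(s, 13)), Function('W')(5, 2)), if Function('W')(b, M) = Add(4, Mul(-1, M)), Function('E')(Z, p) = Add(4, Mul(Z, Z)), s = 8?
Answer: -7206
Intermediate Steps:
Function('E')(Z, p) = Add(4, Pow(Z, 2))
Add(Mul(-106, Function('E')(s, 13)), Function('W')(5, 2)) = Add(Mul(-106, Add(4, Pow(8, 2))), Add(4, Mul(-1, 2))) = Add(Mul(-106, Add(4, 64)), Add(4, -2)) = Add(Mul(-106, 68), 2) = Add(-7208, 2) = -7206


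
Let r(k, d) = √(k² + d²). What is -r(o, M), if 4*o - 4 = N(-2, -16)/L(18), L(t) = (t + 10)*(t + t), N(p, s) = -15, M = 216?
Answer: -√84278205337/1344 ≈ -216.00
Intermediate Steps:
L(t) = 2*t*(10 + t) (L(t) = (10 + t)*(2*t) = 2*t*(10 + t))
o = 1339/1344 (o = 1 + (-15*1/(36*(10 + 18)))/4 = 1 + (-15/(2*18*28))/4 = 1 + (-15/1008)/4 = 1 + (-15*1/1008)/4 = 1 + (¼)*(-5/336) = 1 - 5/1344 = 1339/1344 ≈ 0.99628)
r(k, d) = √(d² + k²)
-r(o, M) = -√(216² + (1339/1344)²) = -√(46656 + 1792921/1806336) = -√(84278205337/1806336) = -√84278205337/1344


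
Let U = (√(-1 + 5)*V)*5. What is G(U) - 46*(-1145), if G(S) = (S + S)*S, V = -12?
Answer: 81470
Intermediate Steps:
U = -120 (U = (√(-1 + 5)*(-12))*5 = (√4*(-12))*5 = (2*(-12))*5 = -24*5 = -120)
G(S) = 2*S² (G(S) = (2*S)*S = 2*S²)
G(U) - 46*(-1145) = 2*(-120)² - 46*(-1145) = 2*14400 + 52670 = 28800 + 52670 = 81470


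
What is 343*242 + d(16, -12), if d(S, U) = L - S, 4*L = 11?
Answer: 331971/4 ≈ 82993.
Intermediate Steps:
L = 11/4 (L = (¼)*11 = 11/4 ≈ 2.7500)
d(S, U) = 11/4 - S
343*242 + d(16, -12) = 343*242 + (11/4 - 1*16) = 83006 + (11/4 - 16) = 83006 - 53/4 = 331971/4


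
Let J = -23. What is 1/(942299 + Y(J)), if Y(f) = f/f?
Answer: 1/942300 ≈ 1.0612e-6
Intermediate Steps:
Y(f) = 1
1/(942299 + Y(J)) = 1/(942299 + 1) = 1/942300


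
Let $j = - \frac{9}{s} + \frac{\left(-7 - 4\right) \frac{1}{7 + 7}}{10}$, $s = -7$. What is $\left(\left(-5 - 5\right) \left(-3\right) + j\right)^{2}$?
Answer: $\frac{19088161}{19600} \approx 973.89$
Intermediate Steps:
$j = \frac{169}{140}$ ($j = - \frac{9}{-7} + \frac{\left(-7 - 4\right) \frac{1}{7 + 7}}{10} = \left(-9\right) \left(- \frac{1}{7}\right) + - \frac{11}{14} \cdot \frac{1}{10} = \frac{9}{7} + \left(-11\right) \frac{1}{14} \cdot \frac{1}{10} = \frac{9}{7} - \frac{11}{140} = \frac{169}{140} \approx 1.2071$)
$\left(\left(-5 - 5\right) \left(-3\right) + j\right)^{2} = \left(\left(-5 - 5\right) \left(-3\right) + \frac{169}{140}\right)^{2} = \left(\left(-10\right) \left(-3\right) + \frac{169}{140}\right)^{2} = \left(30 + \frac{169}{140}\right)^{2} = \left(\frac{4369}{140}\right)^{2} = \frac{19088161}{19600}$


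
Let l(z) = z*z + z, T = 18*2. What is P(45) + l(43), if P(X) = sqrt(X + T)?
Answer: 1901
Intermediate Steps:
T = 36
P(X) = sqrt(36 + X) (P(X) = sqrt(X + 36) = sqrt(36 + X))
l(z) = z + z**2 (l(z) = z**2 + z = z + z**2)
P(45) + l(43) = sqrt(36 + 45) + 43*(1 + 43) = sqrt(81) + 43*44 = 9 + 1892 = 1901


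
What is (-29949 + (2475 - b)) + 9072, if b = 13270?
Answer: -31672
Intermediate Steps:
(-29949 + (2475 - b)) + 9072 = (-29949 + (2475 - 1*13270)) + 9072 = (-29949 + (2475 - 13270)) + 9072 = (-29949 - 10795) + 9072 = -40744 + 9072 = -31672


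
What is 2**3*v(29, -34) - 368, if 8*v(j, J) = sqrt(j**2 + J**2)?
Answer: -368 + sqrt(1997) ≈ -323.31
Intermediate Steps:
v(j, J) = sqrt(J**2 + j**2)/8 (v(j, J) = sqrt(j**2 + J**2)/8 = sqrt(J**2 + j**2)/8)
2**3*v(29, -34) - 368 = 2**3*(sqrt((-34)**2 + 29**2)/8) - 368 = 8*(sqrt(1156 + 841)/8) - 368 = 8*(sqrt(1997)/8) - 368 = sqrt(1997) - 368 = -368 + sqrt(1997)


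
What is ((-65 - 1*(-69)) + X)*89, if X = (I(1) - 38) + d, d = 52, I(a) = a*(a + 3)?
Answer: 1958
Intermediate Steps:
I(a) = a*(3 + a)
X = 18 (X = (1*(3 + 1) - 38) + 52 = (1*4 - 38) + 52 = (4 - 38) + 52 = -34 + 52 = 18)
((-65 - 1*(-69)) + X)*89 = ((-65 - 1*(-69)) + 18)*89 = ((-65 + 69) + 18)*89 = (4 + 18)*89 = 22*89 = 1958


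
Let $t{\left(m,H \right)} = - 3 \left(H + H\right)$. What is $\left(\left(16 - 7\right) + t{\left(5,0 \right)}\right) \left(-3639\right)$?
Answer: $-32751$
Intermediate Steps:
$t{\left(m,H \right)} = - 6 H$ ($t{\left(m,H \right)} = - 3 \cdot 2 H = - 6 H$)
$\left(\left(16 - 7\right) + t{\left(5,0 \right)}\right) \left(-3639\right) = \left(\left(16 - 7\right) - 0\right) \left(-3639\right) = \left(9 + 0\right) \left(-3639\right) = 9 \left(-3639\right) = -32751$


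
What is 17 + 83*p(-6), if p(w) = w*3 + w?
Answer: -1975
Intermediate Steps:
p(w) = 4*w (p(w) = 3*w + w = 4*w)
17 + 83*p(-6) = 17 + 83*(4*(-6)) = 17 + 83*(-24) = 17 - 1992 = -1975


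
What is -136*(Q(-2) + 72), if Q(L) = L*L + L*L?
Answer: -10880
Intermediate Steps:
Q(L) = 2*L² (Q(L) = L² + L² = 2*L²)
-136*(Q(-2) + 72) = -136*(2*(-2)² + 72) = -136*(2*4 + 72) = -136*(8 + 72) = -136*80 = -10880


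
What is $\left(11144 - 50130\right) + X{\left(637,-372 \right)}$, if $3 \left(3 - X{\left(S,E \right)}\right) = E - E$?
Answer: $-38983$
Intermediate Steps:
$X{\left(S,E \right)} = 3$ ($X{\left(S,E \right)} = 3 - \frac{E - E}{3} = 3 - 0 = 3 + 0 = 3$)
$\left(11144 - 50130\right) + X{\left(637,-372 \right)} = \left(11144 - 50130\right) + 3 = -38986 + 3 = -38983$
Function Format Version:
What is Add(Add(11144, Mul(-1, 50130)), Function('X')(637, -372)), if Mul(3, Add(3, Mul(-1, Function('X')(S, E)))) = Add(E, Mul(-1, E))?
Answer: -38983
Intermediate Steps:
Function('X')(S, E) = 3 (Function('X')(S, E) = Add(3, Mul(Rational(-1, 3), Add(E, Mul(-1, E)))) = Add(3, Mul(Rational(-1, 3), 0)) = Add(3, 0) = 3)
Add(Add(11144, Mul(-1, 50130)), Function('X')(637, -372)) = Add(Add(11144, Mul(-1, 50130)), 3) = Add(Add(11144, -50130), 3) = Add(-38986, 3) = -38983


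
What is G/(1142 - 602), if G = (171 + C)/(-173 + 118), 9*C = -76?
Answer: -133/24300 ≈ -0.0054732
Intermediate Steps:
C = -76/9 (C = (⅑)*(-76) = -76/9 ≈ -8.4444)
G = -133/45 (G = (171 - 76/9)/(-173 + 118) = (1463/9)/(-55) = (1463/9)*(-1/55) = -133/45 ≈ -2.9556)
G/(1142 - 602) = -133/(45*(1142 - 602)) = -133/45/540 = -133/45*1/540 = -133/24300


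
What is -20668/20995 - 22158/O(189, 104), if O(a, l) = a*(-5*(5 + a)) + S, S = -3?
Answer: -1107973078/1283025445 ≈ -0.86356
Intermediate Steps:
O(a, l) = -3 + a*(-25 - 5*a) (O(a, l) = a*(-5*(5 + a)) - 3 = a*(-25 - 5*a) - 3 = -3 + a*(-25 - 5*a))
-20668/20995 - 22158/O(189, 104) = -20668/20995 - 22158/(-3 - 25*189 - 5*189²) = -20668*1/20995 - 22158/(-3 - 4725 - 5*35721) = -20668/20995 - 22158/(-3 - 4725 - 178605) = -20668/20995 - 22158/(-183333) = -20668/20995 - 22158*(-1/183333) = -20668/20995 + 7386/61111 = -1107973078/1283025445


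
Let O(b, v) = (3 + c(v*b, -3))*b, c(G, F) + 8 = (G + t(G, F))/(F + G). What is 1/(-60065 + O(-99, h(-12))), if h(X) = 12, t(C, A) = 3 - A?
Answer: -397/23688296 ≈ -1.6759e-5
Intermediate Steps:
c(G, F) = -8 + (3 + G - F)/(F + G) (c(G, F) = -8 + (G + (3 - F))/(F + G) = -8 + (3 + G - F)/(F + G))
O(b, v) = b*(3 + (30 - 7*b*v)/(-3 + b*v)) (O(b, v) = (3 + (3 - 9*(-3) - 7*v*b)/(-3 + v*b))*b = (3 + (3 + 27 - 7*b*v)/(-3 + b*v))*b = (3 + (30 - 7*b*v)/(-3 + b*v))*b = b*(3 + (30 - 7*b*v)/(-3 + b*v)))
1/(-60065 + O(-99, h(-12))) = 1/(-60065 - 99*(21 - 4*(-99)*12)/(-3 - 99*12)) = 1/(-60065 - 99*(21 + 4752)/(-3 - 1188)) = 1/(-60065 - 99*4773/(-1191)) = 1/(-60065 - 99*(-1/1191)*4773) = 1/(-60065 + 157509/397) = 1/(-23688296/397) = -397/23688296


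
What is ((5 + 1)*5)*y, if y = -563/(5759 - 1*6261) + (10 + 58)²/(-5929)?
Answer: 15251685/1488179 ≈ 10.249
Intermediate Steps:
y = 1016779/2976358 (y = -563/(5759 - 6261) + 68²*(-1/5929) = -563/(-502) + 4624*(-1/5929) = -563*(-1/502) - 4624/5929 = 563/502 - 4624/5929 = 1016779/2976358 ≈ 0.34162)
((5 + 1)*5)*y = ((5 + 1)*5)*(1016779/2976358) = (6*5)*(1016779/2976358) = 30*(1016779/2976358) = 15251685/1488179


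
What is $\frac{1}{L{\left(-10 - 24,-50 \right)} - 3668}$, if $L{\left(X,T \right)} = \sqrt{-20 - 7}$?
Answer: $- \frac{3668}{13454251} - \frac{3 i \sqrt{3}}{13454251} \approx -0.00027263 - 3.8621 \cdot 10^{-7} i$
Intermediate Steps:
$L{\left(X,T \right)} = 3 i \sqrt{3}$ ($L{\left(X,T \right)} = \sqrt{-27} = 3 i \sqrt{3}$)
$\frac{1}{L{\left(-10 - 24,-50 \right)} - 3668} = \frac{1}{3 i \sqrt{3} - 3668} = \frac{1}{-3668 + 3 i \sqrt{3}}$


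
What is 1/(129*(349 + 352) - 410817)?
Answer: -1/320388 ≈ -3.1212e-6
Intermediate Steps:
1/(129*(349 + 352) - 410817) = 1/(129*701 - 410817) = 1/(90429 - 410817) = 1/(-320388) = -1/320388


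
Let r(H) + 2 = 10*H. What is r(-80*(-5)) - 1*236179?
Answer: -232181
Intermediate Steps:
r(H) = -2 + 10*H
r(-80*(-5)) - 1*236179 = (-2 + 10*(-80*(-5))) - 1*236179 = (-2 + 10*400) - 236179 = (-2 + 4000) - 236179 = 3998 - 236179 = -232181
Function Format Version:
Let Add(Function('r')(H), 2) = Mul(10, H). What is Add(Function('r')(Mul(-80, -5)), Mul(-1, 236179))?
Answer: -232181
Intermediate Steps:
Function('r')(H) = Add(-2, Mul(10, H))
Add(Function('r')(Mul(-80, -5)), Mul(-1, 236179)) = Add(Add(-2, Mul(10, Mul(-80, -5))), Mul(-1, 236179)) = Add(Add(-2, Mul(10, 400)), -236179) = Add(Add(-2, 4000), -236179) = Add(3998, -236179) = -232181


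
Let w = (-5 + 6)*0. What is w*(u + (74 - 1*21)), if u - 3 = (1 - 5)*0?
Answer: 0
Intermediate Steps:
w = 0 (w = 1*0 = 0)
u = 3 (u = 3 + (1 - 5)*0 = 3 - 4*0 = 3 + 0 = 3)
w*(u + (74 - 1*21)) = 0*(3 + (74 - 1*21)) = 0*(3 + (74 - 21)) = 0*(3 + 53) = 0*56 = 0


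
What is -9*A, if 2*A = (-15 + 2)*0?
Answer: 0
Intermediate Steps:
A = 0 (A = ((-15 + 2)*0)/2 = (-13*0)/2 = (½)*0 = 0)
-9*A = -9*0 = 0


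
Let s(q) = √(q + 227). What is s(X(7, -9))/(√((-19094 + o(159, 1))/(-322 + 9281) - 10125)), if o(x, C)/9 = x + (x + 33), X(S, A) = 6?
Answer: -17*I*√655312525630/90725810 ≈ -0.15168*I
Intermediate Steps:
s(q) = √(227 + q)
o(x, C) = 297 + 18*x (o(x, C) = 9*(x + (x + 33)) = 9*(x + (33 + x)) = 9*(33 + 2*x) = 297 + 18*x)
s(X(7, -9))/(√((-19094 + o(159, 1))/(-322 + 9281) - 10125)) = √(227 + 6)/(√((-19094 + (297 + 18*159))/(-322 + 9281) - 10125)) = √233/(√((-19094 + (297 + 2862))/8959 - 10125)) = √233/(√((-19094 + 3159)*(1/8959) - 10125)) = √233/(√(-15935*1/8959 - 10125)) = √233/(√(-15935/8959 - 10125)) = √233/(√(-90725810/8959)) = √233/((I*√2812500110/527)) = √233*(-17*I*√2812500110/90725810) = -17*I*√655312525630/90725810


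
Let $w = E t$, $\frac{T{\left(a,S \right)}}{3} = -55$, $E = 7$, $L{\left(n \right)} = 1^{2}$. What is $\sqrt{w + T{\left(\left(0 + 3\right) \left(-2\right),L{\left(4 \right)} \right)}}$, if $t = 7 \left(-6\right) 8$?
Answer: $i \sqrt{2517} \approx 50.17 i$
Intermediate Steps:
$L{\left(n \right)} = 1$
$t = -336$ ($t = \left(-42\right) 8 = -336$)
$T{\left(a,S \right)} = -165$ ($T{\left(a,S \right)} = 3 \left(-55\right) = -165$)
$w = -2352$ ($w = 7 \left(-336\right) = -2352$)
$\sqrt{w + T{\left(\left(0 + 3\right) \left(-2\right),L{\left(4 \right)} \right)}} = \sqrt{-2352 - 165} = \sqrt{-2517} = i \sqrt{2517}$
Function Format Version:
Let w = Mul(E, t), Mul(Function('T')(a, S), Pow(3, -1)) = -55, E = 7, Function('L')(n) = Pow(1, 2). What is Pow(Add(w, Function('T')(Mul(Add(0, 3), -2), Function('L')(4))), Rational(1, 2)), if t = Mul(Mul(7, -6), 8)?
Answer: Mul(I, Pow(2517, Rational(1, 2))) ≈ Mul(50.170, I)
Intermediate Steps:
Function('L')(n) = 1
t = -336 (t = Mul(-42, 8) = -336)
Function('T')(a, S) = -165 (Function('T')(a, S) = Mul(3, -55) = -165)
w = -2352 (w = Mul(7, -336) = -2352)
Pow(Add(w, Function('T')(Mul(Add(0, 3), -2), Function('L')(4))), Rational(1, 2)) = Pow(Add(-2352, -165), Rational(1, 2)) = Pow(-2517, Rational(1, 2)) = Mul(I, Pow(2517, Rational(1, 2)))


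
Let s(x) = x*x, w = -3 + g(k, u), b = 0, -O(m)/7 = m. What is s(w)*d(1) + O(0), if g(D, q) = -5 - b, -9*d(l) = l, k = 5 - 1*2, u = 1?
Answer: -64/9 ≈ -7.1111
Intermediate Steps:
O(m) = -7*m
k = 3 (k = 5 - 2 = 3)
d(l) = -l/9
g(D, q) = -5 (g(D, q) = -5 - 1*0 = -5 + 0 = -5)
w = -8 (w = -3 - 5 = -8)
s(x) = x²
s(w)*d(1) + O(0) = (-8)²*(-⅑*1) - 7*0 = 64*(-⅑) + 0 = -64/9 + 0 = -64/9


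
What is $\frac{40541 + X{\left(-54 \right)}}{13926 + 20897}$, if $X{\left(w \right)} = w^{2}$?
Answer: $\frac{43457}{34823} \approx 1.2479$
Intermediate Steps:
$\frac{40541 + X{\left(-54 \right)}}{13926 + 20897} = \frac{40541 + \left(-54\right)^{2}}{13926 + 20897} = \frac{40541 + 2916}{34823} = 43457 \cdot \frac{1}{34823} = \frac{43457}{34823}$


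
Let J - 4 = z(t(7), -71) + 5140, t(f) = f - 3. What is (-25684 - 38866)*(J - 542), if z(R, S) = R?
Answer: -297317300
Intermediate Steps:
t(f) = -3 + f
J = 5148 (J = 4 + ((-3 + 7) + 5140) = 4 + (4 + 5140) = 4 + 5144 = 5148)
(-25684 - 38866)*(J - 542) = (-25684 - 38866)*(5148 - 542) = -64550*4606 = -297317300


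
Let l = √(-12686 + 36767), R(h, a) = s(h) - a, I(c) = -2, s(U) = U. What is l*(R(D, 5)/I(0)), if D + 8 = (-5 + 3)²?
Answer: 9*√24081/2 ≈ 698.31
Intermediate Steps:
D = -4 (D = -8 + (-5 + 3)² = -8 + (-2)² = -8 + 4 = -4)
R(h, a) = h - a
l = √24081 ≈ 155.18
l*(R(D, 5)/I(0)) = √24081*((-4 - 1*5)/(-2)) = √24081*((-4 - 5)*(-½)) = √24081*(-9*(-½)) = √24081*(9/2) = 9*√24081/2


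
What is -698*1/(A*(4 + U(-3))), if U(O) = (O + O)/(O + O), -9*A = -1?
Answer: -6282/5 ≈ -1256.4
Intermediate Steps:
A = 1/9 (A = -1/9*(-1) = 1/9 ≈ 0.11111)
U(O) = 1 (U(O) = (2*O)/((2*O)) = (2*O)*(1/(2*O)) = 1)
-698*1/(A*(4 + U(-3))) = -698*9/(4 + 1) = -698/((1/9)*5) = -698/5/9 = -698*9/5 = -6282/5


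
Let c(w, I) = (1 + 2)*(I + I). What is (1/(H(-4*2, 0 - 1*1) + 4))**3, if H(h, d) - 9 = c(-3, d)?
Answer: 1/343 ≈ 0.0029155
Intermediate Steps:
c(w, I) = 6*I (c(w, I) = 3*(2*I) = 6*I)
H(h, d) = 9 + 6*d
(1/(H(-4*2, 0 - 1*1) + 4))**3 = (1/((9 + 6*(0 - 1*1)) + 4))**3 = (1/((9 + 6*(0 - 1)) + 4))**3 = (1/((9 + 6*(-1)) + 4))**3 = (1/((9 - 6) + 4))**3 = (1/(3 + 4))**3 = (1/7)**3 = 1/343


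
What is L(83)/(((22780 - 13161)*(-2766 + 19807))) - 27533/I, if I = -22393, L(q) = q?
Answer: 4513139054626/3670601867947 ≈ 1.2295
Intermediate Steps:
L(83)/(((22780 - 13161)*(-2766 + 19807))) - 27533/I = 83/(((22780 - 13161)*(-2766 + 19807))) - 27533/(-22393) = 83/((9619*17041)) - 27533*(-1/22393) = 83/163917379 + 27533/22393 = 4513139054626/3670601867947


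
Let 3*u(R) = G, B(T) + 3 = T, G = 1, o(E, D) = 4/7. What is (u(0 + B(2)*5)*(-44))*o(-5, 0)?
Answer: -176/21 ≈ -8.3810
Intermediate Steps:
o(E, D) = 4/7 (o(E, D) = 4*(⅐) = 4/7)
B(T) = -3 + T
u(R) = ⅓ (u(R) = (⅓)*1 = ⅓)
(u(0 + B(2)*5)*(-44))*o(-5, 0) = ((⅓)*(-44))*(4/7) = -44/3*4/7 = -176/21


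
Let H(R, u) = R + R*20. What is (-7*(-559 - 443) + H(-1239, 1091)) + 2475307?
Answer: 2456302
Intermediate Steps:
H(R, u) = 21*R (H(R, u) = R + 20*R = 21*R)
(-7*(-559 - 443) + H(-1239, 1091)) + 2475307 = (-7*(-559 - 443) + 21*(-1239)) + 2475307 = (-7*(-1002) - 26019) + 2475307 = (7014 - 26019) + 2475307 = -19005 + 2475307 = 2456302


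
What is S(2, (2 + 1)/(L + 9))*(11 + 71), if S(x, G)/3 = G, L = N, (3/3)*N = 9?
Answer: 41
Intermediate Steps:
N = 9
L = 9
S(x, G) = 3*G
S(2, (2 + 1)/(L + 9))*(11 + 71) = (3*((2 + 1)/(9 + 9)))*(11 + 71) = (3*(3/18))*82 = (3*(3*(1/18)))*82 = (3*(⅙))*82 = (½)*82 = 41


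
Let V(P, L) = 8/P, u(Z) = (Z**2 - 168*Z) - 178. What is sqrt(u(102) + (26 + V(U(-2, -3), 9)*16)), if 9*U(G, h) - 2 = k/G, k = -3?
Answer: 2*I*sqrt(80297)/7 ≈ 80.962*I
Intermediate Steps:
U(G, h) = 2/9 - 1/(3*G) (U(G, h) = 2/9 + (-3/G)/9 = 2/9 - 1/(3*G))
u(Z) = -178 + Z**2 - 168*Z
sqrt(u(102) + (26 + V(U(-2, -3), 9)*16)) = sqrt((-178 + 102**2 - 168*102) + (26 + (8/(((1/9)*(-3 + 2*(-2))/(-2))))*16)) = sqrt((-178 + 10404 - 17136) + (26 + (8/(((1/9)*(-1/2)*(-3 - 4))))*16)) = sqrt(-6910 + (26 + (8/(((1/9)*(-1/2)*(-7))))*16)) = sqrt(-6910 + (26 + (8/(7/18))*16)) = sqrt(-6910 + (26 + (8*(18/7))*16)) = sqrt(-6910 + (26 + (144/7)*16)) = sqrt(-6910 + (26 + 2304/7)) = sqrt(-6910 + 2486/7) = sqrt(-45884/7) = 2*I*sqrt(80297)/7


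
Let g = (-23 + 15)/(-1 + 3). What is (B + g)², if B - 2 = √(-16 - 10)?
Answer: (2 - I*√26)² ≈ -22.0 - 20.396*I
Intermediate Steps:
g = -4 (g = -8/2 = -8*½ = -4)
B = 2 + I*√26 (B = 2 + √(-16 - 10) = 2 + √(-26) = 2 + I*√26 ≈ 2.0 + 5.099*I)
(B + g)² = ((2 + I*√26) - 4)² = (-2 + I*√26)²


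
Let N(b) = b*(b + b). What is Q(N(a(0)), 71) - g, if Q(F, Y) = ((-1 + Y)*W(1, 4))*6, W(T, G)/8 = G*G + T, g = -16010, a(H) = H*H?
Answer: 73130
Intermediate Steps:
a(H) = H²
N(b) = 2*b² (N(b) = b*(2*b) = 2*b²)
W(T, G) = 8*T + 8*G² (W(T, G) = 8*(G*G + T) = 8*(G² + T) = 8*(T + G²) = 8*T + 8*G²)
Q(F, Y) = -816 + 816*Y (Q(F, Y) = ((-1 + Y)*(8*1 + 8*4²))*6 = ((-1 + Y)*(8 + 8*16))*6 = ((-1 + Y)*(8 + 128))*6 = ((-1 + Y)*136)*6 = (-136 + 136*Y)*6 = -816 + 816*Y)
Q(N(a(0)), 71) - g = (-816 + 816*71) - 1*(-16010) = (-816 + 57936) + 16010 = 57120 + 16010 = 73130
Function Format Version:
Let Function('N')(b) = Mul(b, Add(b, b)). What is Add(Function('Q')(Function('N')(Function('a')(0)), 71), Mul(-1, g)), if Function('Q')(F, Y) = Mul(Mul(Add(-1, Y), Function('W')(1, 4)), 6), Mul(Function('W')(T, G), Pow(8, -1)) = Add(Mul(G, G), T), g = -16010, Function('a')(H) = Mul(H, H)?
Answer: 73130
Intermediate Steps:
Function('a')(H) = Pow(H, 2)
Function('N')(b) = Mul(2, Pow(b, 2)) (Function('N')(b) = Mul(b, Mul(2, b)) = Mul(2, Pow(b, 2)))
Function('W')(T, G) = Add(Mul(8, T), Mul(8, Pow(G, 2))) (Function('W')(T, G) = Mul(8, Add(Mul(G, G), T)) = Mul(8, Add(Pow(G, 2), T)) = Mul(8, Add(T, Pow(G, 2))) = Add(Mul(8, T), Mul(8, Pow(G, 2))))
Function('Q')(F, Y) = Add(-816, Mul(816, Y)) (Function('Q')(F, Y) = Mul(Mul(Add(-1, Y), Add(Mul(8, 1), Mul(8, Pow(4, 2)))), 6) = Mul(Mul(Add(-1, Y), Add(8, Mul(8, 16))), 6) = Mul(Mul(Add(-1, Y), Add(8, 128)), 6) = Mul(Mul(Add(-1, Y), 136), 6) = Mul(Add(-136, Mul(136, Y)), 6) = Add(-816, Mul(816, Y)))
Add(Function('Q')(Function('N')(Function('a')(0)), 71), Mul(-1, g)) = Add(Add(-816, Mul(816, 71)), Mul(-1, -16010)) = Add(Add(-816, 57936), 16010) = Add(57120, 16010) = 73130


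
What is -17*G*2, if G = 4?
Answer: -136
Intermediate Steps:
-17*G*2 = -17*4*2 = -68*2 = -136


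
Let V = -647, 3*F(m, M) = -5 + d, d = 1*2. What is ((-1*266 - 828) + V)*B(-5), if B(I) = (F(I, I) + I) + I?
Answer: 19151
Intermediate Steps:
d = 2
F(m, M) = -1 (F(m, M) = (-5 + 2)/3 = (1/3)*(-3) = -1)
B(I) = -1 + 2*I (B(I) = (-1 + I) + I = -1 + 2*I)
((-1*266 - 828) + V)*B(-5) = ((-1*266 - 828) - 647)*(-1 + 2*(-5)) = ((-266 - 828) - 647)*(-1 - 10) = (-1094 - 647)*(-11) = -1741*(-11) = 19151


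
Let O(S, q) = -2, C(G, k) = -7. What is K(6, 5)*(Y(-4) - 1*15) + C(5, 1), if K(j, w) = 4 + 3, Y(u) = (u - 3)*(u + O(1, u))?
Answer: 182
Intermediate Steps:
Y(u) = (-3 + u)*(-2 + u) (Y(u) = (u - 3)*(u - 2) = (-3 + u)*(-2 + u))
K(j, w) = 7
K(6, 5)*(Y(-4) - 1*15) + C(5, 1) = 7*((6 + (-4)**2 - 5*(-4)) - 1*15) - 7 = 7*((6 + 16 + 20) - 15) - 7 = 7*(42 - 15) - 7 = 7*27 - 7 = 189 - 7 = 182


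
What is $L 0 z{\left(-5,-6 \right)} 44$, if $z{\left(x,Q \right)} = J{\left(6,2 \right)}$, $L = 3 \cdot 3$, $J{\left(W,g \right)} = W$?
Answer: $0$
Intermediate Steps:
$L = 9$
$z{\left(x,Q \right)} = 6$
$L 0 z{\left(-5,-6 \right)} 44 = 9 \cdot 0 \cdot 6 \cdot 44 = 0 \cdot 6 \cdot 44 = 0 \cdot 44 = 0$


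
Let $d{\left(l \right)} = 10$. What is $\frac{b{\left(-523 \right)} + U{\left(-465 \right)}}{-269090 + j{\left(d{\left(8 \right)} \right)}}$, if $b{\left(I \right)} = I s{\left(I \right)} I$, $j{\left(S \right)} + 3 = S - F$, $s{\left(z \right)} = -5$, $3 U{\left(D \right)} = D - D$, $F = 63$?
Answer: $\frac{1367645}{269146} \approx 5.0814$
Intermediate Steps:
$U{\left(D \right)} = 0$ ($U{\left(D \right)} = \frac{D - D}{3} = \frac{1}{3} \cdot 0 = 0$)
$j{\left(S \right)} = -66 + S$ ($j{\left(S \right)} = -3 + \left(S - 63\right) = -3 + \left(-63 + S\right) = -66 + S$)
$b{\left(I \right)} = - 5 I^{2}$ ($b{\left(I \right)} = I \left(-5\right) I = - 5 I I = - 5 I^{2}$)
$\frac{b{\left(-523 \right)} + U{\left(-465 \right)}}{-269090 + j{\left(d{\left(8 \right)} \right)}} = \frac{- 5 \left(-523\right)^{2} + 0}{-269090 + \left(-66 + 10\right)} = \frac{\left(-5\right) 273529 + 0}{-269090 - 56} = \frac{-1367645 + 0}{-269146} = \left(-1367645\right) \left(- \frac{1}{269146}\right) = \frac{1367645}{269146}$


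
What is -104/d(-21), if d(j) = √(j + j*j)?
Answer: -52*√105/105 ≈ -5.0747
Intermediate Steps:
d(j) = √(j + j²)
-104/d(-21) = -104*√105/210 = -52*√105/105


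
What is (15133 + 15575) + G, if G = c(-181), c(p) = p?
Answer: 30527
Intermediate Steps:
G = -181
(15133 + 15575) + G = (15133 + 15575) - 181 = 30708 - 181 = 30527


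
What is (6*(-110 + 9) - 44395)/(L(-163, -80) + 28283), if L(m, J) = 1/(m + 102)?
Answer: -249551/156842 ≈ -1.5911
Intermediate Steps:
L(m, J) = 1/(102 + m)
(6*(-110 + 9) - 44395)/(L(-163, -80) + 28283) = (6*(-110 + 9) - 44395)/(1/(102 - 163) + 28283) = (6*(-101) - 44395)/(1/(-61) + 28283) = (-606 - 44395)/(-1/61 + 28283) = -45001/1725262/61 = -45001*61/1725262 = -249551/156842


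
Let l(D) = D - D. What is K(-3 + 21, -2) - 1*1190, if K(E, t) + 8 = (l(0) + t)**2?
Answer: -1194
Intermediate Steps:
l(D) = 0
K(E, t) = -8 + t**2 (K(E, t) = -8 + (0 + t)**2 = -8 + t**2)
K(-3 + 21, -2) - 1*1190 = (-8 + (-2)**2) - 1*1190 = (-8 + 4) - 1190 = -4 - 1190 = -1194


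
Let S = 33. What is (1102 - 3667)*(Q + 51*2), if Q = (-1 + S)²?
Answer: -2888190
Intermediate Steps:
Q = 1024 (Q = (-1 + 33)² = 32² = 1024)
(1102 - 3667)*(Q + 51*2) = (1102 - 3667)*(1024 + 51*2) = -2565*(1024 + 102) = -2565*1126 = -2888190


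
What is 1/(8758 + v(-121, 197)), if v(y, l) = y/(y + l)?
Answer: 76/665487 ≈ 0.00011420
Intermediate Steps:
v(y, l) = y/(l + y)
1/(8758 + v(-121, 197)) = 1/(8758 - 121/(197 - 121)) = 1/(8758 - 121/76) = 1/(665487/76) = 76/665487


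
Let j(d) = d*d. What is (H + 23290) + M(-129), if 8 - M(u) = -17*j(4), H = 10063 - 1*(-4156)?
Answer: 37789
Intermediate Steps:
H = 14219 (H = 10063 + 4156 = 14219)
j(d) = d²
M(u) = 280 (M(u) = 8 - (-17)*4² = 8 - (-17)*16 = 8 - 1*(-272) = 8 + 272 = 280)
(H + 23290) + M(-129) = (14219 + 23290) + 280 = 37509 + 280 = 37789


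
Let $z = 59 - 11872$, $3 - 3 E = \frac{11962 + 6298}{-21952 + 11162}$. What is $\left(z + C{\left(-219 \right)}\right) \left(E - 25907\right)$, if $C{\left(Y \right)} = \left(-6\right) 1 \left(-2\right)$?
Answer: $\frac{11922691912}{39} \approx 3.0571 \cdot 10^{8}$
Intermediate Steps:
$C{\left(Y \right)} = 12$ ($C{\left(Y \right)} = \left(-6\right) \left(-2\right) = 12$)
$E = \frac{61}{39}$ ($E = 1 - \frac{\left(11962 + 6298\right) \frac{1}{-21952 + 11162}}{3} = 1 - \frac{18260 \frac{1}{-10790}}{3} = 1 - \frac{18260 \left(- \frac{1}{10790}\right)}{3} = 1 - - \frac{22}{39} = 1 + \frac{22}{39} = \frac{61}{39} \approx 1.5641$)
$z = -11813$ ($z = 59 - 11872 = -11813$)
$\left(z + C{\left(-219 \right)}\right) \left(E - 25907\right) = \left(-11813 + 12\right) \left(\frac{61}{39} - 25907\right) = \left(-11801\right) \left(- \frac{1010312}{39}\right) = \frac{11922691912}{39}$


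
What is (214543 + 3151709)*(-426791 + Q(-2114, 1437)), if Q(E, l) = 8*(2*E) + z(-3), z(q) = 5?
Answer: -1550529333720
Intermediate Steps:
Q(E, l) = 5 + 16*E (Q(E, l) = 8*(2*E) + 5 = 16*E + 5 = 5 + 16*E)
(214543 + 3151709)*(-426791 + Q(-2114, 1437)) = (214543 + 3151709)*(-426791 + (5 + 16*(-2114))) = 3366252*(-426791 + (5 - 33824)) = 3366252*(-426791 - 33819) = 3366252*(-460610) = -1550529333720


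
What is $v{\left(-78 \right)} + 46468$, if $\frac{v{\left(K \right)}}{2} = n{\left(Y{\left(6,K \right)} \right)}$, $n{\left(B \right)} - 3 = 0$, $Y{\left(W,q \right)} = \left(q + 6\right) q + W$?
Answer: $46474$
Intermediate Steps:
$Y{\left(W,q \right)} = W + q \left(6 + q\right)$ ($Y{\left(W,q \right)} = \left(6 + q\right) q + W = q \left(6 + q\right) + W = W + q \left(6 + q\right)$)
$n{\left(B \right)} = 3$ ($n{\left(B \right)} = 3 + 0 = 3$)
$v{\left(K \right)} = 6$ ($v{\left(K \right)} = 2 \cdot 3 = 6$)
$v{\left(-78 \right)} + 46468 = 6 + 46468 = 46474$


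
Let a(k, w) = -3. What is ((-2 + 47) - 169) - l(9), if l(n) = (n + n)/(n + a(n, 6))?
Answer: -127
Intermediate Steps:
l(n) = 2*n/(-3 + n) (l(n) = (n + n)/(n - 3) = (2*n)/(-3 + n) = 2*n/(-3 + n))
((-2 + 47) - 169) - l(9) = ((-2 + 47) - 169) - 2*9/(-3 + 9) = (45 - 169) - 2*9/6 = -124 - 2*9/6 = -124 - 1*3 = -124 - 3 = -127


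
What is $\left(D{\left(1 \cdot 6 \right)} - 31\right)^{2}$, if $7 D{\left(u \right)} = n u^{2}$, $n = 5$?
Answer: $\frac{1369}{49} \approx 27.939$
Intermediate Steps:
$D{\left(u \right)} = \frac{5 u^{2}}{7}$
$\left(D{\left(1 \cdot 6 \right)} - 31\right)^{2} = \left(\frac{5 \left(1 \cdot 6\right)^{2}}{7} - 31\right)^{2} = \left(\frac{5 \cdot 6^{2}}{7} - 31\right)^{2} = \left(\frac{5}{7} \cdot 36 - 31\right)^{2} = \left(\frac{180}{7} - 31\right)^{2} = \left(- \frac{37}{7}\right)^{2} = \frac{1369}{49}$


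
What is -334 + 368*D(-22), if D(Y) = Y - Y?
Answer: -334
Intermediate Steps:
D(Y) = 0
-334 + 368*D(-22) = -334 + 368*0 = -334 + 0 = -334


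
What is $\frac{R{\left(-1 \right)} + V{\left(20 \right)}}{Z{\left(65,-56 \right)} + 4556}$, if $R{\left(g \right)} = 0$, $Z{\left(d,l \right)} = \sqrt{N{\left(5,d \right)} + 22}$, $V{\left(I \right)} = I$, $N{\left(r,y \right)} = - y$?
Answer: $\frac{91120}{20757179} - \frac{20 i \sqrt{43}}{20757179} \approx 0.0043898 - 6.3182 \cdot 10^{-6} i$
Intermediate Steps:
$Z{\left(d,l \right)} = \sqrt{22 - d}$ ($Z{\left(d,l \right)} = \sqrt{- d + 22} = \sqrt{22 - d}$)
$\frac{R{\left(-1 \right)} + V{\left(20 \right)}}{Z{\left(65,-56 \right)} + 4556} = \frac{0 + 20}{\sqrt{22 - 65} + 4556} = \frac{20}{\sqrt{22 - 65} + 4556} = \frac{20}{\sqrt{-43} + 4556} = \frac{20}{i \sqrt{43} + 4556} = \frac{20}{4556 + i \sqrt{43}}$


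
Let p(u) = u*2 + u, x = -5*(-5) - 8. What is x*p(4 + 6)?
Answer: 510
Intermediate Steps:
x = 17 (x = 25 - 8 = 17)
p(u) = 3*u (p(u) = 2*u + u = 3*u)
x*p(4 + 6) = 17*(3*(4 + 6)) = 17*(3*10) = 17*30 = 510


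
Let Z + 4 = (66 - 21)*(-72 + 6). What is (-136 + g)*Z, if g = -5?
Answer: 419334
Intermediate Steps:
Z = -2974 (Z = -4 + (66 - 21)*(-72 + 6) = -4 + 45*(-66) = -4 - 2970 = -2974)
(-136 + g)*Z = (-136 - 5)*(-2974) = -141*(-2974) = 419334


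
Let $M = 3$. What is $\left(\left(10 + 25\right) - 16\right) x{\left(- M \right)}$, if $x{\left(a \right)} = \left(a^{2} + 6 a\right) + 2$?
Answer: $-133$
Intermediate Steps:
$x{\left(a \right)} = 2 + a^{2} + 6 a$
$\left(\left(10 + 25\right) - 16\right) x{\left(- M \right)} = \left(\left(10 + 25\right) - 16\right) \left(2 + \left(\left(-1\right) 3\right)^{2} + 6 \left(\left(-1\right) 3\right)\right) = \left(35 - 16\right) \left(2 + \left(-3\right)^{2} + 6 \left(-3\right)\right) = 19 \left(2 + 9 - 18\right) = 19 \left(-7\right) = -133$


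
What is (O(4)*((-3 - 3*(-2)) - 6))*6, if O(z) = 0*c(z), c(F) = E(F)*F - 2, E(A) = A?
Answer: 0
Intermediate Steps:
c(F) = -2 + F² (c(F) = F*F - 2 = F² - 2 = -2 + F²)
O(z) = 0 (O(z) = 0*(-2 + z²) = 0)
(O(4)*((-3 - 3*(-2)) - 6))*6 = (0*((-3 - 3*(-2)) - 6))*6 = (0*((-3 + 6) - 6))*6 = (0*(3 - 6))*6 = (0*(-3))*6 = 0*6 = 0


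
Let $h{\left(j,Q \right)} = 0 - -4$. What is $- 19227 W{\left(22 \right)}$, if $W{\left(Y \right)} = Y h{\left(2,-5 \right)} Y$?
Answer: $-37223472$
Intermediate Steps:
$h{\left(j,Q \right)} = 4$ ($h{\left(j,Q \right)} = 0 + 4 = 4$)
$W{\left(Y \right)} = 4 Y^{2}$ ($W{\left(Y \right)} = Y 4 Y = 4 Y Y = 4 Y^{2}$)
$- 19227 W{\left(22 \right)} = - 19227 \cdot 4 \cdot 22^{2} = - 19227 \cdot 4 \cdot 484 = \left(-19227\right) 1936 = -37223472$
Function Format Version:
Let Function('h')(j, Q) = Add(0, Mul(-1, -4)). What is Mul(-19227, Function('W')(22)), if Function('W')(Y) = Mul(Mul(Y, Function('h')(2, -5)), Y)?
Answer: -37223472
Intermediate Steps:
Function('h')(j, Q) = 4 (Function('h')(j, Q) = Add(0, 4) = 4)
Function('W')(Y) = Mul(4, Pow(Y, 2)) (Function('W')(Y) = Mul(Mul(Y, 4), Y) = Mul(Mul(4, Y), Y) = Mul(4, Pow(Y, 2)))
Mul(-19227, Function('W')(22)) = Mul(-19227, Mul(4, Pow(22, 2))) = Mul(-19227, Mul(4, 484)) = Mul(-19227, 1936) = -37223472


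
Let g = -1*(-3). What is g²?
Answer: 9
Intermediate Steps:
g = 3
g² = 3² = 9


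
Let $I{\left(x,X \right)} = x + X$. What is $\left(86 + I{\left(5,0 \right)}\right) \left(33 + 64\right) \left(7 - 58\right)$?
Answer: $-450177$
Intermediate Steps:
$I{\left(x,X \right)} = X + x$
$\left(86 + I{\left(5,0 \right)}\right) \left(33 + 64\right) \left(7 - 58\right) = \left(86 + \left(0 + 5\right)\right) \left(33 + 64\right) \left(7 - 58\right) = \left(86 + 5\right) 97 \left(-51\right) = 91 \left(-4947\right) = -450177$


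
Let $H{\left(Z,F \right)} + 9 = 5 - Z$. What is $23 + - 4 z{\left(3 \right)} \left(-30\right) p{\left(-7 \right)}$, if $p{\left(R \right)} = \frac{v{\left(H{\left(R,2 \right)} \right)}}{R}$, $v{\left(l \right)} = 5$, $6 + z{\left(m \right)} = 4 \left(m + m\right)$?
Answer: $- \frac{10639}{7} \approx -1519.9$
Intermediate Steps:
$H{\left(Z,F \right)} = -4 - Z$ ($H{\left(Z,F \right)} = -9 - \left(-5 + Z\right) = -4 - Z$)
$z{\left(m \right)} = -6 + 8 m$ ($z{\left(m \right)} = -6 + 4 \left(m + m\right) = -6 + 4 \cdot 2 m = -6 + 8 m$)
$p{\left(R \right)} = \frac{5}{R}$
$23 + - 4 z{\left(3 \right)} \left(-30\right) p{\left(-7 \right)} = 23 + - 4 \left(-6 + 8 \cdot 3\right) \left(-30\right) \frac{5}{-7} = 23 + - 4 \left(-6 + 24\right) \left(-30\right) 5 \left(- \frac{1}{7}\right) = 23 + \left(-4\right) 18 \left(-30\right) \left(- \frac{5}{7}\right) = 23 + \left(-72\right) \left(-30\right) \left(- \frac{5}{7}\right) = 23 + 2160 \left(- \frac{5}{7}\right) = 23 - \frac{10800}{7} = - \frac{10639}{7}$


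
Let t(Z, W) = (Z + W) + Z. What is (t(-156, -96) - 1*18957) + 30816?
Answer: 11451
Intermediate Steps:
t(Z, W) = W + 2*Z (t(Z, W) = (W + Z) + Z = W + 2*Z)
(t(-156, -96) - 1*18957) + 30816 = ((-96 + 2*(-156)) - 1*18957) + 30816 = ((-96 - 312) - 18957) + 30816 = (-408 - 18957) + 30816 = -19365 + 30816 = 11451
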